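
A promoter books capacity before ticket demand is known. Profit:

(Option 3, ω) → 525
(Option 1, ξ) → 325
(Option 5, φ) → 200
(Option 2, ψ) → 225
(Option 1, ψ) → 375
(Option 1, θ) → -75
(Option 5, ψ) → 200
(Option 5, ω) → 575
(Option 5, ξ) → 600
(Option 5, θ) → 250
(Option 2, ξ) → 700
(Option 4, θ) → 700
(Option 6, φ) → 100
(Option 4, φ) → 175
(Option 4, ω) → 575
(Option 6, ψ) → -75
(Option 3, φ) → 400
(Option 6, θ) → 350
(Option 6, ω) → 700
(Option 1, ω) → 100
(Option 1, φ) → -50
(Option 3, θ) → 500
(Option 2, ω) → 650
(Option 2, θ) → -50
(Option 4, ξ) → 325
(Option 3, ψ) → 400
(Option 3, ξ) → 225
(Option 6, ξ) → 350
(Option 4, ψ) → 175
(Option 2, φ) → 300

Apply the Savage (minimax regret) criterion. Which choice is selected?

Column bests: θ=700, φ=400, ψ=400, ω=700, ξ=700.
Option 1 regrets: 775, 450, 25, 600, 375 → max 775
Option 2 regrets: 750, 100, 175, 50, 0 → max 750
Option 3 regrets: 200, 0, 0, 175, 475 → max 475
Option 4 regrets: 0, 225, 225, 125, 375 → max 375
Option 5 regrets: 450, 200, 200, 125, 100 → max 450
Option 6 regrets: 350, 300, 475, 0, 350 → max 475
Smallest max regret = 375 → Option 4.

Option 4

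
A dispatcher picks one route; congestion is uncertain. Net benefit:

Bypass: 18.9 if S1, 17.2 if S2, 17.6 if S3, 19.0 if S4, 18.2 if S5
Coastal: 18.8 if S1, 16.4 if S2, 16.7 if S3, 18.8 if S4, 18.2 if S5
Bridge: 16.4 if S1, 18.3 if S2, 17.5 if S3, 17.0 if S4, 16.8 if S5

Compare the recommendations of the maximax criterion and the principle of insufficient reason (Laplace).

maximax → Bypass; laplace → Bypass (agree)

Row maxima: Bypass=19.0, Coastal=18.8, Bridge=18.3
Best best-case = 19.0 → Bypass.
Row averages: Bypass=18.18, Coastal=17.78, Bridge=17.2
Highest average = 18.18 → Bypass.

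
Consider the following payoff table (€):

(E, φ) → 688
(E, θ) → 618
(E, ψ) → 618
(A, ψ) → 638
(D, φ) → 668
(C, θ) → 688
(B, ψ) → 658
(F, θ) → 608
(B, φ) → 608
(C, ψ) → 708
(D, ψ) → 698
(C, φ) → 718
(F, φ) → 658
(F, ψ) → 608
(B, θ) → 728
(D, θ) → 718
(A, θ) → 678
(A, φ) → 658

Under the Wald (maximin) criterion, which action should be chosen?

Row minima: A=638, B=608, C=688, D=668, E=618, F=608
Best worst-case = 688 → C.

C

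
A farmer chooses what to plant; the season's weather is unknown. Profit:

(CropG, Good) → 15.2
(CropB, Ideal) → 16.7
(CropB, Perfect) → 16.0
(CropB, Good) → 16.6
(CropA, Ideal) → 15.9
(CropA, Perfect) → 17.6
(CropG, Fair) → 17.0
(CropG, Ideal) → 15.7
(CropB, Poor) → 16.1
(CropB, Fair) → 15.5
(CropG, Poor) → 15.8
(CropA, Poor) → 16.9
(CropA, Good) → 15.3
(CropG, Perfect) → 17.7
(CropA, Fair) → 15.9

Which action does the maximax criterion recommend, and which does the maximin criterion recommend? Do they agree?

maximax → CropG; maximin → CropB (disagree)

Row maxima: CropG=17.7, CropA=17.6, CropB=16.7
Best best-case = 17.7 → CropG.
Row minima: CropG=15.2, CropA=15.3, CropB=15.5
Best worst-case = 15.5 → CropB.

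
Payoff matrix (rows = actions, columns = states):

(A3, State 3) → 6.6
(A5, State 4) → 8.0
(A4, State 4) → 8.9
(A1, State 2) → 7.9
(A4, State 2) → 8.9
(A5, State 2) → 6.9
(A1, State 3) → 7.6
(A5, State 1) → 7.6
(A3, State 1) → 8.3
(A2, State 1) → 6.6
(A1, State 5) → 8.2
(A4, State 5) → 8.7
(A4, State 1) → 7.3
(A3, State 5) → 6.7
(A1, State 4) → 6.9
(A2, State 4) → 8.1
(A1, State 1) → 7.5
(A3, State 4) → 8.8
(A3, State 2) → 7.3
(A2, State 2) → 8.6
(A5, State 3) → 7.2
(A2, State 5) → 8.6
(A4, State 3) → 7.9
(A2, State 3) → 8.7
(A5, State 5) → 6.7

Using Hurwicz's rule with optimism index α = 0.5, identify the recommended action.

A1: 0.5·8.2 + 0.5·6.9 = 7.55
A2: 0.5·8.7 + 0.5·6.6 = 7.65
A3: 0.5·8.8 + 0.5·6.6 = 7.7
A4: 0.5·8.9 + 0.5·7.3 = 8.1
A5: 0.5·8.0 + 0.5·6.7 = 7.35
Highest Hurwicz score = 8.1 → A4.

A4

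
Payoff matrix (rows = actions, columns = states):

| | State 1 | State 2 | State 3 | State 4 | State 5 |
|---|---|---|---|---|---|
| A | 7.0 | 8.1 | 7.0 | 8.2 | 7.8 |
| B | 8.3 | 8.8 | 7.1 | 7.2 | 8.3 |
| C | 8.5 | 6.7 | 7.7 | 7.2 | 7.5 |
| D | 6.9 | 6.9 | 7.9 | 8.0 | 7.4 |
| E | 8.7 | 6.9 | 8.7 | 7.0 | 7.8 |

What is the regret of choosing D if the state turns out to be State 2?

Best payoff under State 2 is 8.8.
Regret = 8.8 − 6.9 = 1.9.

1.9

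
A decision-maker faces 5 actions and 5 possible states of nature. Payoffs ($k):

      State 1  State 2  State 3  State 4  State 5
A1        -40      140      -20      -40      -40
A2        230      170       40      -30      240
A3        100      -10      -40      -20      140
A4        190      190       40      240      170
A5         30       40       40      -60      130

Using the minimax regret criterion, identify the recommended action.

A4

Column bests: State 1=230, State 2=190, State 3=40, State 4=240, State 5=240.
A1 regrets: 270, 50, 60, 280, 280 → max 280
A2 regrets: 0, 20, 0, 270, 0 → max 270
A3 regrets: 130, 200, 80, 260, 100 → max 260
A4 regrets: 40, 0, 0, 0, 70 → max 70
A5 regrets: 200, 150, 0, 300, 110 → max 300
Smallest max regret = 70 → A4.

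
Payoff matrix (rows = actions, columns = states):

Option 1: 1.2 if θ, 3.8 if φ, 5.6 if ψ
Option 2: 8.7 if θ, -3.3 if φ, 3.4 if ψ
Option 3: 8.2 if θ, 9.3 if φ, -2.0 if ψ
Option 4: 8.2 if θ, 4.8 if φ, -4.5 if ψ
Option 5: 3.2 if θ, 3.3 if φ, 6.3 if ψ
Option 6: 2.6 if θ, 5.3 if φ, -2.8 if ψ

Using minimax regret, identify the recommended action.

Option 5

Column bests: θ=8.7, φ=9.3, ψ=6.3.
Option 1 regrets: 7.5, 5.5, 0.7 → max 7.5
Option 2 regrets: 0.0, 12.6, 2.9 → max 12.6
Option 3 regrets: 0.5, 0.0, 8.3 → max 8.3
Option 4 regrets: 0.5, 4.5, 10.8 → max 10.8
Option 5 regrets: 5.5, 6.0, 0.0 → max 6.0
Option 6 regrets: 6.1, 4.0, 9.1 → max 9.1
Smallest max regret = 6.0 → Option 5.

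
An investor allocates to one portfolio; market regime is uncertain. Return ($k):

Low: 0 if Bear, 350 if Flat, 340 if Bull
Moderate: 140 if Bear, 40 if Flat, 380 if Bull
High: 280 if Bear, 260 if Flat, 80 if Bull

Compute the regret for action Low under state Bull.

40

Best payoff under Bull is 380.
Regret = 380 − 340 = 40.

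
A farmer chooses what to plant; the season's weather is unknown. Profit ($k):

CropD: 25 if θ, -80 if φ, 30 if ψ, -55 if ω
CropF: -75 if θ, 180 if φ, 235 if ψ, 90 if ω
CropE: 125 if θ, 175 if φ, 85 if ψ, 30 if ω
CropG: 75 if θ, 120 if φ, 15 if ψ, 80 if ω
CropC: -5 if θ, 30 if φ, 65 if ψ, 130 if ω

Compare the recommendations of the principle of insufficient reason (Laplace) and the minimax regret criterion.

Row averages: CropD=-20, CropF=107.5, CropE=103.75, CropG=72.5, CropC=55
Highest average = 107.5 → CropF.
Column bests: θ=125, φ=180, ψ=235, ω=130.
CropD regrets: 100, 260, 205, 185 → max 260
CropF regrets: 200, 0, 0, 40 → max 200
CropE regrets: 0, 5, 150, 100 → max 150
CropG regrets: 50, 60, 220, 50 → max 220
CropC regrets: 130, 150, 170, 0 → max 170
Smallest max regret = 150 → CropE.

laplace → CropF; minimax regret → CropE (disagree)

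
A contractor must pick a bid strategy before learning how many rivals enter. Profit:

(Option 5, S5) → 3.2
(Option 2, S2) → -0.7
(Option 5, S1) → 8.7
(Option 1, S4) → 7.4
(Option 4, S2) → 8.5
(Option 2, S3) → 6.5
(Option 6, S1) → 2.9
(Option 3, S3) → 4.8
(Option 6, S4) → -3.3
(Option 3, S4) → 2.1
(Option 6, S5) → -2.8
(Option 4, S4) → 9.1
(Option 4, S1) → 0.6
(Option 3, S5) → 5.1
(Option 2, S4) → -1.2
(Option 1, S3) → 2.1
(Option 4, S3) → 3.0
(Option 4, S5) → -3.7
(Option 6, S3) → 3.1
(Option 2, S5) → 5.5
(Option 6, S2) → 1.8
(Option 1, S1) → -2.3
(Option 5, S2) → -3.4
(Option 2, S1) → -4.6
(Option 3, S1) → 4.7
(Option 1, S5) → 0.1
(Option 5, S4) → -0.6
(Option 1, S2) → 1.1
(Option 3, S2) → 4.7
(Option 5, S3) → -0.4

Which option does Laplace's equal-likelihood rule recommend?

Option 3

Row averages: Option 1=1.68, Option 2=1.1, Option 3=4.28, Option 4=3.5, Option 5=1.5, Option 6=0.34
Highest average = 4.28 → Option 3.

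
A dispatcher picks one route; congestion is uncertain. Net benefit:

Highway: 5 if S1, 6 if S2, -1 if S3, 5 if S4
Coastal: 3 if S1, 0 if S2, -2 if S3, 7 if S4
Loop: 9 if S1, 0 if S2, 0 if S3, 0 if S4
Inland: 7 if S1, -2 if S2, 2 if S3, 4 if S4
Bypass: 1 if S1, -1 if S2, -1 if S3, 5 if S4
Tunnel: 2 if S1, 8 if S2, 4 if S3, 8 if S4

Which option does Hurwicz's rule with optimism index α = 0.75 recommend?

Highway: 0.75·6 + 0.25·(-1) = 4.25
Coastal: 0.75·7 + 0.25·(-2) = 4.75
Loop: 0.75·9 + 0.25·0 = 6.75
Inland: 0.75·7 + 0.25·(-2) = 4.75
Bypass: 0.75·5 + 0.25·(-1) = 3.5
Tunnel: 0.75·8 + 0.25·2 = 6.5
Highest Hurwicz score = 6.75 → Loop.

Loop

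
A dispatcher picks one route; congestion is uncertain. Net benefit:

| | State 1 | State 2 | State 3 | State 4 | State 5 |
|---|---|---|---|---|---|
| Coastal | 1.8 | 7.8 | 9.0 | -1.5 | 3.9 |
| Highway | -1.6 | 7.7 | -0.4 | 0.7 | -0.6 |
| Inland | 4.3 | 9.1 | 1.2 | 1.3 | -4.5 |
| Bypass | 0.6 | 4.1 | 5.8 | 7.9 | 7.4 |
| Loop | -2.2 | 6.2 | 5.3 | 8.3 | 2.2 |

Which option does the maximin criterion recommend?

Row minima: Coastal=-1.5, Highway=-1.6, Inland=-4.5, Bypass=0.6, Loop=-2.2
Best worst-case = 0.6 → Bypass.

Bypass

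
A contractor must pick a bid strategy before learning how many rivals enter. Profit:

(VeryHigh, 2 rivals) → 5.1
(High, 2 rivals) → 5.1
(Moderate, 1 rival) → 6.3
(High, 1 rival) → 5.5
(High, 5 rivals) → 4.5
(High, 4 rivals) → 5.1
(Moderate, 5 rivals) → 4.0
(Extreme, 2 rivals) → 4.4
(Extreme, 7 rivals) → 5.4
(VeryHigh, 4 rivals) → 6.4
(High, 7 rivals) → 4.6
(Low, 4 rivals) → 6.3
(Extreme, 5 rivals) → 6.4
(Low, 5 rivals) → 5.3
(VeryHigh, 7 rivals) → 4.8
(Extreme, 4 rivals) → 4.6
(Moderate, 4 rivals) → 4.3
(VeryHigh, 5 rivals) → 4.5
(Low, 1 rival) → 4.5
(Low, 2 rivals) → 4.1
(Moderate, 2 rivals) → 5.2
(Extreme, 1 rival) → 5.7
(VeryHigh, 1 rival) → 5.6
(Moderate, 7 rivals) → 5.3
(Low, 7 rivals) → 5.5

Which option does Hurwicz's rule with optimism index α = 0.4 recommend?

Low: 0.4·6.3 + 0.6·4.1 = 4.98
Moderate: 0.4·6.3 + 0.6·4.0 = 4.92
High: 0.4·5.5 + 0.6·4.5 = 4.9
VeryHigh: 0.4·6.4 + 0.6·4.5 = 5.26
Extreme: 0.4·6.4 + 0.6·4.4 = 5.2
Highest Hurwicz score = 5.26 → VeryHigh.

VeryHigh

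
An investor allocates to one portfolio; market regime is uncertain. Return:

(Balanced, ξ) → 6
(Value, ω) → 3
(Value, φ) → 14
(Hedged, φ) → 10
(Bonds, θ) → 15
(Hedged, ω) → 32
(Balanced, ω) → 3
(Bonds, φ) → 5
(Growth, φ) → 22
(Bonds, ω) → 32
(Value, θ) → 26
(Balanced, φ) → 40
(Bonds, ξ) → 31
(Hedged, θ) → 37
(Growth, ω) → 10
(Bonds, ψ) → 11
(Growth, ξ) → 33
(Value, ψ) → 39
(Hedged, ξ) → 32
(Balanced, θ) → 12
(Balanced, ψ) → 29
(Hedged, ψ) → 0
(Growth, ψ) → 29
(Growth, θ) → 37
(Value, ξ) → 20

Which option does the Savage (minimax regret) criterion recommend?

Growth

Column bests: θ=37, φ=40, ψ=39, ω=32, ξ=33.
Balanced regrets: 25, 0, 10, 29, 27 → max 29
Growth regrets: 0, 18, 10, 22, 0 → max 22
Hedged regrets: 0, 30, 39, 0, 1 → max 39
Bonds regrets: 22, 35, 28, 0, 2 → max 35
Value regrets: 11, 26, 0, 29, 13 → max 29
Smallest max regret = 22 → Growth.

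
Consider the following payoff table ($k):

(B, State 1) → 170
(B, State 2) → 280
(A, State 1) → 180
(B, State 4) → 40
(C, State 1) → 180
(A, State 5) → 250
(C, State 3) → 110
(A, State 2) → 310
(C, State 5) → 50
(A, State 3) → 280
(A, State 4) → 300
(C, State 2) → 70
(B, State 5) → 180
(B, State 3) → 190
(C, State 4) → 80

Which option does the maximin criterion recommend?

Row minima: A=180, B=40, C=50
Best worst-case = 180 → A.

A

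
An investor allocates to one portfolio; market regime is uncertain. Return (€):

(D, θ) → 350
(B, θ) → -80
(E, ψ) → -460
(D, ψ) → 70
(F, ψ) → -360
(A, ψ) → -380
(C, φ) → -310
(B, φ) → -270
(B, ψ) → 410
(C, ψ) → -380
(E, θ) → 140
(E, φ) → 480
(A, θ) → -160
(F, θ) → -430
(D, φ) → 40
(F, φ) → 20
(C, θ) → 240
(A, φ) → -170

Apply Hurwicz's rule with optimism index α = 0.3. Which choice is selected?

A: 0.3·(-160) + 0.7·(-380) = -314
B: 0.3·410 + 0.7·(-270) = -66
C: 0.3·240 + 0.7·(-380) = -194
D: 0.3·350 + 0.7·40 = 133
E: 0.3·480 + 0.7·(-460) = -178
F: 0.3·20 + 0.7·(-430) = -295
Highest Hurwicz score = 133 → D.

D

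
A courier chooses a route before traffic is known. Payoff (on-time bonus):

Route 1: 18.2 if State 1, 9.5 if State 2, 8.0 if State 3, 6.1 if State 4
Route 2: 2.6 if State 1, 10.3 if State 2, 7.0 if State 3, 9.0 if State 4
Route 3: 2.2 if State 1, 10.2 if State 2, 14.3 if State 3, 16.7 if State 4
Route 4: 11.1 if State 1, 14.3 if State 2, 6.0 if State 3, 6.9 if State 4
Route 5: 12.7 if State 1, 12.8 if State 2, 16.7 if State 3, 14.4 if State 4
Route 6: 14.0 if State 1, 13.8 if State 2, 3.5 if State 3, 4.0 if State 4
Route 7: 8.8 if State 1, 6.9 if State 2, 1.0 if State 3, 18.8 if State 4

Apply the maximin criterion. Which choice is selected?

Row minima: Route 1=6.1, Route 2=2.6, Route 3=2.2, Route 4=6.0, Route 5=12.7, Route 6=3.5, Route 7=1.0
Best worst-case = 12.7 → Route 5.

Route 5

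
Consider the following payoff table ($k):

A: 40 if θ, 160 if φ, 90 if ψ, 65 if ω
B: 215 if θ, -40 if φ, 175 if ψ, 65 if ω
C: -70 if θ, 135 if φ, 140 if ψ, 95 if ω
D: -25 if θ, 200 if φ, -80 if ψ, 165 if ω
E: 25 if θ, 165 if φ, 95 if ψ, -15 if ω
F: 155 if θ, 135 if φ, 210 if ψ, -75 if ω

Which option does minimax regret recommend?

Column bests: θ=215, φ=200, ψ=210, ω=165.
A regrets: 175, 40, 120, 100 → max 175
B regrets: 0, 240, 35, 100 → max 240
C regrets: 285, 65, 70, 70 → max 285
D regrets: 240, 0, 290, 0 → max 290
E regrets: 190, 35, 115, 180 → max 190
F regrets: 60, 65, 0, 240 → max 240
Smallest max regret = 175 → A.

A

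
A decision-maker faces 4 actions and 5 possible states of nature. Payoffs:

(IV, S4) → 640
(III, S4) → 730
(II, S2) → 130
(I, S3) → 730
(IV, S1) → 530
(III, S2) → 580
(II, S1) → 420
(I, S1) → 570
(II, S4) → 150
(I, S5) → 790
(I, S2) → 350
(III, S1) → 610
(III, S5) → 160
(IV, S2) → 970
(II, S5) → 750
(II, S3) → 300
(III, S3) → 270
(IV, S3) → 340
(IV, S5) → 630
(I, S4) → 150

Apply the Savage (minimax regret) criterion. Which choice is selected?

Column bests: S1=610, S2=970, S3=730, S4=730, S5=790.
I regrets: 40, 620, 0, 580, 0 → max 620
II regrets: 190, 840, 430, 580, 40 → max 840
III regrets: 0, 390, 460, 0, 630 → max 630
IV regrets: 80, 0, 390, 90, 160 → max 390
Smallest max regret = 390 → IV.

IV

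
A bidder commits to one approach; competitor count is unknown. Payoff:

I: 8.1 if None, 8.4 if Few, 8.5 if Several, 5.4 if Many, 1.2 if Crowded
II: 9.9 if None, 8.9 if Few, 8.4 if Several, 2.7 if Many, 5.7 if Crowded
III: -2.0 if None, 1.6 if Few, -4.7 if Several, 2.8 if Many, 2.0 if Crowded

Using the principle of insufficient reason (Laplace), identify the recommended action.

Row averages: I=6.32, II=7.12, III=-0.06
Highest average = 7.12 → II.

II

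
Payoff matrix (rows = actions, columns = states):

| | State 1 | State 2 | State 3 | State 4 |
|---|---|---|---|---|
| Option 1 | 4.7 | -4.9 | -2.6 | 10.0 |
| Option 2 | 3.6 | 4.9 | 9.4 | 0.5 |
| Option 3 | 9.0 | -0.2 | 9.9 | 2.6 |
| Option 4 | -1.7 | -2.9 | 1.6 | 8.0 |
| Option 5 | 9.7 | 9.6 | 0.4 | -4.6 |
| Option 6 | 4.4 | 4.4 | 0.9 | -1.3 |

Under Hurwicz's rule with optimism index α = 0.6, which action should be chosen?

Option 1: 0.6·10.0 + 0.4·(-4.9) = 4.04
Option 2: 0.6·9.4 + 0.4·0.5 = 5.84
Option 3: 0.6·9.9 + 0.4·(-0.2) = 5.86
Option 4: 0.6·8.0 + 0.4·(-2.9) = 3.64
Option 5: 0.6·9.7 + 0.4·(-4.6) = 3.98
Option 6: 0.6·4.4 + 0.4·(-1.3) = 2.12
Highest Hurwicz score = 5.86 → Option 3.

Option 3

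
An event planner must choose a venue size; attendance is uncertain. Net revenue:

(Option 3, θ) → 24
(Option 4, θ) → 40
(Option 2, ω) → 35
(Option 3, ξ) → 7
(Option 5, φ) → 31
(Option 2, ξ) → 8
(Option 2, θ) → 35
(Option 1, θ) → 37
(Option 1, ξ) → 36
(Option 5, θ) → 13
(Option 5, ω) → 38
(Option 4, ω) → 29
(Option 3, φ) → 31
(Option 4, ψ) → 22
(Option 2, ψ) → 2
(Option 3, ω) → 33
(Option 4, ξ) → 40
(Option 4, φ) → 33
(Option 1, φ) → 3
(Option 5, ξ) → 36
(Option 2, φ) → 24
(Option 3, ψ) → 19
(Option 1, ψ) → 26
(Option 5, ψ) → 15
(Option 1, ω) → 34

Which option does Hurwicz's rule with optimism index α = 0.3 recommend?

Option 1: 0.3·37 + 0.7·3 = 13.2
Option 2: 0.3·35 + 0.7·2 = 11.9
Option 3: 0.3·33 + 0.7·7 = 14.8
Option 4: 0.3·40 + 0.7·22 = 27.4
Option 5: 0.3·38 + 0.7·13 = 20.5
Highest Hurwicz score = 27.4 → Option 4.

Option 4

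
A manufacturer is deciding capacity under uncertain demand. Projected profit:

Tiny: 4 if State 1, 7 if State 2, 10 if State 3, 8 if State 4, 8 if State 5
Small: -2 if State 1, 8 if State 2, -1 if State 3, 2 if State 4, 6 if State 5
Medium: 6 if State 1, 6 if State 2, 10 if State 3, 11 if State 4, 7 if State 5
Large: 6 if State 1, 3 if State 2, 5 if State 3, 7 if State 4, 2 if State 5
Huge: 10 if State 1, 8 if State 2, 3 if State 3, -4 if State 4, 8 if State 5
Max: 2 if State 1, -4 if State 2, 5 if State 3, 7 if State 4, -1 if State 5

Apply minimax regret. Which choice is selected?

Column bests: State 1=10, State 2=8, State 3=10, State 4=11, State 5=8.
Tiny regrets: 6, 1, 0, 3, 0 → max 6
Small regrets: 12, 0, 11, 9, 2 → max 12
Medium regrets: 4, 2, 0, 0, 1 → max 4
Large regrets: 4, 5, 5, 4, 6 → max 6
Huge regrets: 0, 0, 7, 15, 0 → max 15
Max regrets: 8, 12, 5, 4, 9 → max 12
Smallest max regret = 4 → Medium.

Medium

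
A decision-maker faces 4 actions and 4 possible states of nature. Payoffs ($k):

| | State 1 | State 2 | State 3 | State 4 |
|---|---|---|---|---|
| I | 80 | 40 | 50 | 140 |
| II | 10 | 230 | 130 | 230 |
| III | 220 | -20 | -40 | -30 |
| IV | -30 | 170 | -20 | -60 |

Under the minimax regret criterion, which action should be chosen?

Column bests: State 1=220, State 2=230, State 3=130, State 4=230.
I regrets: 140, 190, 80, 90 → max 190
II regrets: 210, 0, 0, 0 → max 210
III regrets: 0, 250, 170, 260 → max 260
IV regrets: 250, 60, 150, 290 → max 290
Smallest max regret = 190 → I.

I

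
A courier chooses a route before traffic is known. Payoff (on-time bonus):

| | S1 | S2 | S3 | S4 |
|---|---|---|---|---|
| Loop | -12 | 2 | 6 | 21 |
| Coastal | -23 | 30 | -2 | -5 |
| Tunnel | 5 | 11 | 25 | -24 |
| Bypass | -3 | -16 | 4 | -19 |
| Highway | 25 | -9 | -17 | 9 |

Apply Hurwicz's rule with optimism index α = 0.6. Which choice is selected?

Loop: 0.6·21 + 0.4·(-12) = 7.8
Coastal: 0.6·30 + 0.4·(-23) = 8.8
Tunnel: 0.6·25 + 0.4·(-24) = 5.4
Bypass: 0.6·4 + 0.4·(-19) = -5.2
Highway: 0.6·25 + 0.4·(-17) = 8.2
Highest Hurwicz score = 8.8 → Coastal.

Coastal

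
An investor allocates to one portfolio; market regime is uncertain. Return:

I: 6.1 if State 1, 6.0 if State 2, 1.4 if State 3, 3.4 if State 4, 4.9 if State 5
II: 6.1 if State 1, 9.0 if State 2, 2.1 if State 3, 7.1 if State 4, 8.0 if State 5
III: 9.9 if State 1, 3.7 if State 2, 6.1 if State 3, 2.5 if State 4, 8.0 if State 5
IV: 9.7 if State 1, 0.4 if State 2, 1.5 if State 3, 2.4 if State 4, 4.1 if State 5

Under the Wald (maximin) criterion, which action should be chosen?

Row minima: I=1.4, II=2.1, III=2.5, IV=0.4
Best worst-case = 2.5 → III.

III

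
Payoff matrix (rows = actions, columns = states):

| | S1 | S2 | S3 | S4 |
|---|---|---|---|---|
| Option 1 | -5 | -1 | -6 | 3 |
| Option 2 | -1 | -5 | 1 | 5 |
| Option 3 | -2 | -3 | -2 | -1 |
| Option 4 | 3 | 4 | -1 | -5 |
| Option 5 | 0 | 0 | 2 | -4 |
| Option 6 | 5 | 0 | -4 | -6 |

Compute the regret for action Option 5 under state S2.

Best payoff under S2 is 4.
Regret = 4 − 0 = 4.

4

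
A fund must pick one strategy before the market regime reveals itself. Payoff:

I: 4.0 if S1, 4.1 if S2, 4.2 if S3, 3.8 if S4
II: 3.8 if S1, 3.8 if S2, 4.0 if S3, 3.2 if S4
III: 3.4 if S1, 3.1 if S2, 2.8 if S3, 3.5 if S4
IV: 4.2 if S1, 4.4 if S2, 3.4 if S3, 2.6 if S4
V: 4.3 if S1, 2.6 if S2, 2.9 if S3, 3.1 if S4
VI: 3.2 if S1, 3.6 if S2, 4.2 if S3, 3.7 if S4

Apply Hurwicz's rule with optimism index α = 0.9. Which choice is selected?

IV

I: 0.9·4.2 + 0.1·3.8 = 4.16
II: 0.9·4.0 + 0.1·3.2 = 3.92
III: 0.9·3.5 + 0.1·2.8 = 3.43
IV: 0.9·4.4 + 0.1·2.6 = 4.22
V: 0.9·4.3 + 0.1·2.6 = 4.13
VI: 0.9·4.2 + 0.1·3.2 = 4.1
Highest Hurwicz score = 4.22 → IV.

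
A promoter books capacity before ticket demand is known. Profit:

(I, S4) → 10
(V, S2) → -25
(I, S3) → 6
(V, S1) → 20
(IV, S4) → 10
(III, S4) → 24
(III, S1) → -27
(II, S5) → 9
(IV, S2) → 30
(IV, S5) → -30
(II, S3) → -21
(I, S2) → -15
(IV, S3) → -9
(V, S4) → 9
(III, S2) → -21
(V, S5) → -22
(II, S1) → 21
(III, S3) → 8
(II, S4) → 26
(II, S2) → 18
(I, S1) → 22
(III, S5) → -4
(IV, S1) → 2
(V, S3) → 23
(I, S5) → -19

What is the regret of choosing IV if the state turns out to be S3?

32

Best payoff under S3 is 23.
Regret = 23 − (-9) = 32.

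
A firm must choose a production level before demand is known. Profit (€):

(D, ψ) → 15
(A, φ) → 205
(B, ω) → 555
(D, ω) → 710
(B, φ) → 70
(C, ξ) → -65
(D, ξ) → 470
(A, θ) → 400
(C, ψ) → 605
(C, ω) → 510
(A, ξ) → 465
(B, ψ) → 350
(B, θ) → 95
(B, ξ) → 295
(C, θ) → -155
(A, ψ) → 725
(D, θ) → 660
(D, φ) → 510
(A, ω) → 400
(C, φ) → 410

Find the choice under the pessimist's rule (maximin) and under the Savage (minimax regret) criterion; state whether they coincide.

maximin → A; minimax regret → A (agree)

Row minima: A=205, B=70, C=-155, D=15
Best worst-case = 205 → A.
Column bests: θ=660, φ=510, ψ=725, ω=710, ξ=470.
A regrets: 260, 305, 0, 310, 5 → max 310
B regrets: 565, 440, 375, 155, 175 → max 565
C regrets: 815, 100, 120, 200, 535 → max 815
D regrets: 0, 0, 710, 0, 0 → max 710
Smallest max regret = 310 → A.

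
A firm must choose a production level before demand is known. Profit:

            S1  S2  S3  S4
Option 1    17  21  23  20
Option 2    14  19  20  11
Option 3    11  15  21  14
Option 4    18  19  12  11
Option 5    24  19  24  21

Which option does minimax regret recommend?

Option 5

Column bests: S1=24, S2=21, S3=24, S4=21.
Option 1 regrets: 7, 0, 1, 1 → max 7
Option 2 regrets: 10, 2, 4, 10 → max 10
Option 3 regrets: 13, 6, 3, 7 → max 13
Option 4 regrets: 6, 2, 12, 10 → max 12
Option 5 regrets: 0, 2, 0, 0 → max 2
Smallest max regret = 2 → Option 5.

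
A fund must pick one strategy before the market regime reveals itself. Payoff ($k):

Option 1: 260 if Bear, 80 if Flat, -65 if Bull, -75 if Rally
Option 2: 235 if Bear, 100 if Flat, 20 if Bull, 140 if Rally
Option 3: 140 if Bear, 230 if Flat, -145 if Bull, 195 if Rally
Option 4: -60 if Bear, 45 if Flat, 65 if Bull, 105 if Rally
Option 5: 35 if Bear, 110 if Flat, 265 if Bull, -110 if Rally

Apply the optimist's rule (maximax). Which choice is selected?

Row maxima: Option 1=260, Option 2=235, Option 3=230, Option 4=105, Option 5=265
Best best-case = 265 → Option 5.

Option 5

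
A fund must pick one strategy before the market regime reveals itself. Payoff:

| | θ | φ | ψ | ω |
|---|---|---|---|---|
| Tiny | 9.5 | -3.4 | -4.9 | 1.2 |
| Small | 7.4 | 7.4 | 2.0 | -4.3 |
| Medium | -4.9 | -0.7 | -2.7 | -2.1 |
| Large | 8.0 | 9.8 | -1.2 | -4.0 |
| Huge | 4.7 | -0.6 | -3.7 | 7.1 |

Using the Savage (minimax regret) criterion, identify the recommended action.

Huge

Column bests: θ=9.5, φ=9.8, ψ=2.0, ω=7.1.
Tiny regrets: 0.0, 13.2, 6.9, 5.9 → max 13.2
Small regrets: 2.1, 2.4, 0.0, 11.4 → max 11.4
Medium regrets: 14.4, 10.5, 4.7, 9.2 → max 14.4
Large regrets: 1.5, 0.0, 3.2, 11.1 → max 11.1
Huge regrets: 4.8, 10.4, 5.7, 0.0 → max 10.4
Smallest max regret = 10.4 → Huge.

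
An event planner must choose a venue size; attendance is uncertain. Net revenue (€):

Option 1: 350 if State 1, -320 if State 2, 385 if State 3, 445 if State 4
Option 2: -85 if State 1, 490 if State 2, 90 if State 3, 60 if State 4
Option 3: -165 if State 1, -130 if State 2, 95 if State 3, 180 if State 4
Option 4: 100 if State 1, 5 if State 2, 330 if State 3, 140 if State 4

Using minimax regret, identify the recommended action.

Option 2

Column bests: State 1=350, State 2=490, State 3=385, State 4=445.
Option 1 regrets: 0, 810, 0, 0 → max 810
Option 2 regrets: 435, 0, 295, 385 → max 435
Option 3 regrets: 515, 620, 290, 265 → max 620
Option 4 regrets: 250, 485, 55, 305 → max 485
Smallest max regret = 435 → Option 2.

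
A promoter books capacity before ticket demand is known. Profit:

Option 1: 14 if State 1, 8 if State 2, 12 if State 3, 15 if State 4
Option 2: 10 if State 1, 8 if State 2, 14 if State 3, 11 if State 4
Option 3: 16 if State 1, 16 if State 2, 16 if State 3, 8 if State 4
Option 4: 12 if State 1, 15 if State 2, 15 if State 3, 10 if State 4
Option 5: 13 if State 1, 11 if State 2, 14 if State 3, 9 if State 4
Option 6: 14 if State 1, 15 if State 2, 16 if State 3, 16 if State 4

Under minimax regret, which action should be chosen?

Option 6

Column bests: State 1=16, State 2=16, State 3=16, State 4=16.
Option 1 regrets: 2, 8, 4, 1 → max 8
Option 2 regrets: 6, 8, 2, 5 → max 8
Option 3 regrets: 0, 0, 0, 8 → max 8
Option 4 regrets: 4, 1, 1, 6 → max 6
Option 5 regrets: 3, 5, 2, 7 → max 7
Option 6 regrets: 2, 1, 0, 0 → max 2
Smallest max regret = 2 → Option 6.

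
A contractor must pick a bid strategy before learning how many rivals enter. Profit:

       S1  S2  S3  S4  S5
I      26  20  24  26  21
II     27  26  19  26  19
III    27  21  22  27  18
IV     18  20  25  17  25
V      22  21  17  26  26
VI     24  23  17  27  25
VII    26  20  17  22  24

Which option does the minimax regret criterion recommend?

Column bests: S1=27, S2=26, S3=25, S4=27, S5=26.
I regrets: 1, 6, 1, 1, 5 → max 6
II regrets: 0, 0, 6, 1, 7 → max 7
III regrets: 0, 5, 3, 0, 8 → max 8
IV regrets: 9, 6, 0, 10, 1 → max 10
V regrets: 5, 5, 8, 1, 0 → max 8
VI regrets: 3, 3, 8, 0, 1 → max 8
VII regrets: 1, 6, 8, 5, 2 → max 8
Smallest max regret = 6 → I.

I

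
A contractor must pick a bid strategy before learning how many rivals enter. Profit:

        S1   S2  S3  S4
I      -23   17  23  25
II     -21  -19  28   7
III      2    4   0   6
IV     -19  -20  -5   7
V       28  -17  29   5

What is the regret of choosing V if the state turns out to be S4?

20

Best payoff under S4 is 25.
Regret = 25 − 5 = 20.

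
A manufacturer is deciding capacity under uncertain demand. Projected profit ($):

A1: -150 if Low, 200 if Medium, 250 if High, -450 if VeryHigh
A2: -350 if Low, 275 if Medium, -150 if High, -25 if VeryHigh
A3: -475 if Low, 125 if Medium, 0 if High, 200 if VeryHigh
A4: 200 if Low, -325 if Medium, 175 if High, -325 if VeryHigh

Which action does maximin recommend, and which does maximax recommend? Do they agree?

Row minima: A1=-450, A2=-350, A3=-475, A4=-325
Best worst-case = -325 → A4.
Row maxima: A1=250, A2=275, A3=200, A4=200
Best best-case = 275 → A2.

maximin → A4; maximax → A2 (disagree)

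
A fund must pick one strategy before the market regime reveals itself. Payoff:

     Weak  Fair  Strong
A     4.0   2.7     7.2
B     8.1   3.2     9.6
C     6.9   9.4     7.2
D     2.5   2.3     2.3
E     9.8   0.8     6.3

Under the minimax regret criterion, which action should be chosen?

Column bests: Weak=9.8, Fair=9.4, Strong=9.6.
A regrets: 5.8, 6.7, 2.4 → max 6.7
B regrets: 1.7, 6.2, 0.0 → max 6.2
C regrets: 2.9, 0.0, 2.4 → max 2.9
D regrets: 7.3, 7.1, 7.3 → max 7.3
E regrets: 0.0, 8.6, 3.3 → max 8.6
Smallest max regret = 2.9 → C.

C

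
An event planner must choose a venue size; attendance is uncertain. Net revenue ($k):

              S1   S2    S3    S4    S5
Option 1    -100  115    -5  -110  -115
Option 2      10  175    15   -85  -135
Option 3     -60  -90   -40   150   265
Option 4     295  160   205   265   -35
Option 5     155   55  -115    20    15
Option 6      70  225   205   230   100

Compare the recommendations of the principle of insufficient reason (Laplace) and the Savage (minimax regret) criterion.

Row averages: Option 1=-43, Option 2=-4, Option 3=45, Option 4=178, Option 5=26, Option 6=166
Highest average = 178 → Option 4.
Column bests: S1=295, S2=225, S3=205, S4=265, S5=265.
Option 1 regrets: 395, 110, 210, 375, 380 → max 395
Option 2 regrets: 285, 50, 190, 350, 400 → max 400
Option 3 regrets: 355, 315, 245, 115, 0 → max 355
Option 4 regrets: 0, 65, 0, 0, 300 → max 300
Option 5 regrets: 140, 170, 320, 245, 250 → max 320
Option 6 regrets: 225, 0, 0, 35, 165 → max 225
Smallest max regret = 225 → Option 6.

laplace → Option 4; minimax regret → Option 6 (disagree)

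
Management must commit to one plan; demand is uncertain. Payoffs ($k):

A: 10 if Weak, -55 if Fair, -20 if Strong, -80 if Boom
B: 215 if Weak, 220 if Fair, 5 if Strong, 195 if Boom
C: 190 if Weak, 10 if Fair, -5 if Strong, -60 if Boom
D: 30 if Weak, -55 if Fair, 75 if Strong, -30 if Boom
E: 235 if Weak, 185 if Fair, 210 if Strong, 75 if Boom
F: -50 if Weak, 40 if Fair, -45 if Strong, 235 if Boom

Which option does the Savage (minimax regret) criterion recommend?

E

Column bests: Weak=235, Fair=220, Strong=210, Boom=235.
A regrets: 225, 275, 230, 315 → max 315
B regrets: 20, 0, 205, 40 → max 205
C regrets: 45, 210, 215, 295 → max 295
D regrets: 205, 275, 135, 265 → max 275
E regrets: 0, 35, 0, 160 → max 160
F regrets: 285, 180, 255, 0 → max 285
Smallest max regret = 160 → E.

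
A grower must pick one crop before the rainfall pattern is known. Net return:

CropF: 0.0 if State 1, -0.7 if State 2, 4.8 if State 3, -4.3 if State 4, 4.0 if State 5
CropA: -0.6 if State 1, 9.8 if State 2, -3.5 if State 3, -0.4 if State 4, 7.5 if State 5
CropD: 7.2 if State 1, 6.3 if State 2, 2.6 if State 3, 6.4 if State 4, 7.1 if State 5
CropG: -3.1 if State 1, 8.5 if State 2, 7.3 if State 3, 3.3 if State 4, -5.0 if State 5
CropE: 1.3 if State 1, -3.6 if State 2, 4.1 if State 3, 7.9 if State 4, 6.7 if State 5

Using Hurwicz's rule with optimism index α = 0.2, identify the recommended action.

CropF: 0.2·4.8 + 0.8·(-4.3) = -2.48
CropA: 0.2·9.8 + 0.8·(-3.5) = -0.84
CropD: 0.2·7.2 + 0.8·2.6 = 3.52
CropG: 0.2·8.5 + 0.8·(-5.0) = -2.3
CropE: 0.2·7.9 + 0.8·(-3.6) = -1.3
Highest Hurwicz score = 3.52 → CropD.

CropD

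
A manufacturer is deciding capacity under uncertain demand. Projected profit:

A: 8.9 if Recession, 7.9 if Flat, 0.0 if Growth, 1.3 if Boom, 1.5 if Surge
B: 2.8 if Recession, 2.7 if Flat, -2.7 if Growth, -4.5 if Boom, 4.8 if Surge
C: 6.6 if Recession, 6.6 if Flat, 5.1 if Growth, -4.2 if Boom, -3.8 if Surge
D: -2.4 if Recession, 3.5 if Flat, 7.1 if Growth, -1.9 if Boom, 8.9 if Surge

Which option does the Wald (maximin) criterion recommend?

A

Row minima: A=0.0, B=-4.5, C=-4.2, D=-2.4
Best worst-case = 0.0 → A.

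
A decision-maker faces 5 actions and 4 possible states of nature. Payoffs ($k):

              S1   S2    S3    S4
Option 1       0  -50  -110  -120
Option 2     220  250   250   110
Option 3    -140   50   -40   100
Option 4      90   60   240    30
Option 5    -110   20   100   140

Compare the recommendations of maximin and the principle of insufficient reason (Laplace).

Row minima: Option 1=-120, Option 2=110, Option 3=-140, Option 4=30, Option 5=-110
Best worst-case = 110 → Option 2.
Row averages: Option 1=-70, Option 2=207.5, Option 3=-7.5, Option 4=105, Option 5=37.5
Highest average = 207.5 → Option 2.

maximin → Option 2; laplace → Option 2 (agree)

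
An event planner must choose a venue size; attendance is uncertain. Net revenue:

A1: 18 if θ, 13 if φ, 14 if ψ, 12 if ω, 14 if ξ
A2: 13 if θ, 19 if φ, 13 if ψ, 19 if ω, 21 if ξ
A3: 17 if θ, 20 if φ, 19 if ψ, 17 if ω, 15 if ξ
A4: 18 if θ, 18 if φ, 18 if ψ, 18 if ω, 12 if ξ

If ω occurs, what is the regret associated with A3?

Best payoff under ω is 19.
Regret = 19 − 17 = 2.

2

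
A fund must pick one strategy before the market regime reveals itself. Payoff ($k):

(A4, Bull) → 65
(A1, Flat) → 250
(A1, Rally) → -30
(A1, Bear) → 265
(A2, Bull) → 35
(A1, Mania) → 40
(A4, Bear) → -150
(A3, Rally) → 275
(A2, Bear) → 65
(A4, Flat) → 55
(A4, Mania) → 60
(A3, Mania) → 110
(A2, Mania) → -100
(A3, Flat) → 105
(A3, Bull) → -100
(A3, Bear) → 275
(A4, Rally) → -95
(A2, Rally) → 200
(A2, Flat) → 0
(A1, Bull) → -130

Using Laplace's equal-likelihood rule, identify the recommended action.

Row averages: A1=79, A2=40, A3=133, A4=-13
Highest average = 133 → A3.

A3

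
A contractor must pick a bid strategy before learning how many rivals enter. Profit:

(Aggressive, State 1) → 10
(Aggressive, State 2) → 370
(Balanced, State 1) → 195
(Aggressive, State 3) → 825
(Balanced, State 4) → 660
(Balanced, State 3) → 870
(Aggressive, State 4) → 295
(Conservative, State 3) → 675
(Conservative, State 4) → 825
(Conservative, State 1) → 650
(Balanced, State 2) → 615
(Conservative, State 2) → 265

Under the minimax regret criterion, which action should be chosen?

Conservative

Column bests: State 1=650, State 2=615, State 3=870, State 4=825.
Conservative regrets: 0, 350, 195, 0 → max 350
Balanced regrets: 455, 0, 0, 165 → max 455
Aggressive regrets: 640, 245, 45, 530 → max 640
Smallest max regret = 350 → Conservative.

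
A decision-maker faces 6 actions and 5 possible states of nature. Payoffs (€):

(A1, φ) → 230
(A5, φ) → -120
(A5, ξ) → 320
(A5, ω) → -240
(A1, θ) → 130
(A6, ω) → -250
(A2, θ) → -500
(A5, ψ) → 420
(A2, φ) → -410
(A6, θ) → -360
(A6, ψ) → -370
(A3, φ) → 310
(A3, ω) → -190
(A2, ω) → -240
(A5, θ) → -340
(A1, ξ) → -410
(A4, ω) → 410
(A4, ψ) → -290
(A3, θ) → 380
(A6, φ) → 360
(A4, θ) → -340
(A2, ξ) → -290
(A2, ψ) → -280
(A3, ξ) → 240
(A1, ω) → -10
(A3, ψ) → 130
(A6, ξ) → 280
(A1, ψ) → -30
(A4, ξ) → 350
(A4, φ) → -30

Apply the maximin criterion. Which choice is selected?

A3

Row minima: A1=-410, A2=-500, A3=-190, A4=-340, A5=-340, A6=-370
Best worst-case = -190 → A3.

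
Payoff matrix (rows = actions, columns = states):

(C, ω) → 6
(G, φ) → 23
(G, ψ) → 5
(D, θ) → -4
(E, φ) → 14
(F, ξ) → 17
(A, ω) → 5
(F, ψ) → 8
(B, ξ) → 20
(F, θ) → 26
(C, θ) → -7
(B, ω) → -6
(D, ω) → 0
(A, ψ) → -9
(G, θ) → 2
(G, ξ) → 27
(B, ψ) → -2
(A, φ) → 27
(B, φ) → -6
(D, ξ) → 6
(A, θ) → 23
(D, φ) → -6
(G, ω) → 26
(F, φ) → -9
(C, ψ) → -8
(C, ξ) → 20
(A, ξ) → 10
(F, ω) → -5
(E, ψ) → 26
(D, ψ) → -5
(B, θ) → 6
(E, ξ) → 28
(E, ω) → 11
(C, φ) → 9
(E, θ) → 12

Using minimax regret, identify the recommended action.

Column bests: θ=26, φ=27, ψ=26, ω=26, ξ=28.
A regrets: 3, 0, 35, 21, 18 → max 35
B regrets: 20, 33, 28, 32, 8 → max 33
C regrets: 33, 18, 34, 20, 8 → max 34
D regrets: 30, 33, 31, 26, 22 → max 33
E regrets: 14, 13, 0, 15, 0 → max 15
F regrets: 0, 36, 18, 31, 11 → max 36
G regrets: 24, 4, 21, 0, 1 → max 24
Smallest max regret = 15 → E.

E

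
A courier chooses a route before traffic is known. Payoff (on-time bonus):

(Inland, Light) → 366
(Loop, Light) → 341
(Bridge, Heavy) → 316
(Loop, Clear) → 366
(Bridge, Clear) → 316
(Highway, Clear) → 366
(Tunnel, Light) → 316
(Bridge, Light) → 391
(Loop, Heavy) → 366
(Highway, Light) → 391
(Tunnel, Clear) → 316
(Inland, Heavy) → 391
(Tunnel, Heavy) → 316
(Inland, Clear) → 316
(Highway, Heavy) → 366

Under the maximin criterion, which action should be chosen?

Highway

Row minima: Bridge=316, Highway=366, Inland=316, Loop=341, Tunnel=316
Best worst-case = 366 → Highway.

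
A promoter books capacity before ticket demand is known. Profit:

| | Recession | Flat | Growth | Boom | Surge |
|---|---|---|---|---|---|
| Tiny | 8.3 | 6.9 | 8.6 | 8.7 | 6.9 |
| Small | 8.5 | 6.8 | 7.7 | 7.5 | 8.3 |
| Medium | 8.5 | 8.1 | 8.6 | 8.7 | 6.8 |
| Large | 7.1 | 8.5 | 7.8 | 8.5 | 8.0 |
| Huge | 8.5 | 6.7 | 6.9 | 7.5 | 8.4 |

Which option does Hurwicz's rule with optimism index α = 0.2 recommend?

Large

Tiny: 0.2·8.7 + 0.8·6.9 = 7.26
Small: 0.2·8.5 + 0.8·6.8 = 7.14
Medium: 0.2·8.7 + 0.8·6.8 = 7.18
Large: 0.2·8.5 + 0.8·7.1 = 7.38
Huge: 0.2·8.5 + 0.8·6.7 = 7.06
Highest Hurwicz score = 7.38 → Large.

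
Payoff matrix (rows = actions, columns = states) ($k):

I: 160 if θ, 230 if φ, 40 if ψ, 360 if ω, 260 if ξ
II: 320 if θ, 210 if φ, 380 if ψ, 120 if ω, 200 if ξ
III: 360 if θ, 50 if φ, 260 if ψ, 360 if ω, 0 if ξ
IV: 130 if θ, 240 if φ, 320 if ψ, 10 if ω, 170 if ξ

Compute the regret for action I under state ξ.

Best payoff under ξ is 260.
Regret = 260 − 260 = 0.

0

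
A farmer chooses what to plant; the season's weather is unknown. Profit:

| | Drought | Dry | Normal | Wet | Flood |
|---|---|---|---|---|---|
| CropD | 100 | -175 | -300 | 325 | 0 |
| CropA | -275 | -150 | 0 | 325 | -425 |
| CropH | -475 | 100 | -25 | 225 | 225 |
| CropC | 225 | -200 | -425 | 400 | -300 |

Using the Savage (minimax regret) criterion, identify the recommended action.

Column bests: Drought=225, Dry=100, Normal=0, Wet=400, Flood=225.
CropD regrets: 125, 275, 300, 75, 225 → max 300
CropA regrets: 500, 250, 0, 75, 650 → max 650
CropH regrets: 700, 0, 25, 175, 0 → max 700
CropC regrets: 0, 300, 425, 0, 525 → max 525
Smallest max regret = 300 → CropD.

CropD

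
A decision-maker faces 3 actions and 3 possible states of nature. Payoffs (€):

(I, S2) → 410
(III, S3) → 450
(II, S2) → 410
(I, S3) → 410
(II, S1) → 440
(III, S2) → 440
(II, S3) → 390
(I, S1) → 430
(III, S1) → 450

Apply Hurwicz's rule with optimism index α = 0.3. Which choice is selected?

I: 0.3·430 + 0.7·410 = 416
II: 0.3·440 + 0.7·390 = 405
III: 0.3·450 + 0.7·440 = 443
Highest Hurwicz score = 443 → III.

III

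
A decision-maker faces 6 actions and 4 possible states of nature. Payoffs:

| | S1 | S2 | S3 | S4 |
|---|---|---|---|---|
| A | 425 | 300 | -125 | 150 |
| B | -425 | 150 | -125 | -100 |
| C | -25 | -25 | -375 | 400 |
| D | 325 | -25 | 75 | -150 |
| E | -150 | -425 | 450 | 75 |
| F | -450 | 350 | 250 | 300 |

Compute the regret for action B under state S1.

Best payoff under S1 is 425.
Regret = 425 − (-425) = 850.

850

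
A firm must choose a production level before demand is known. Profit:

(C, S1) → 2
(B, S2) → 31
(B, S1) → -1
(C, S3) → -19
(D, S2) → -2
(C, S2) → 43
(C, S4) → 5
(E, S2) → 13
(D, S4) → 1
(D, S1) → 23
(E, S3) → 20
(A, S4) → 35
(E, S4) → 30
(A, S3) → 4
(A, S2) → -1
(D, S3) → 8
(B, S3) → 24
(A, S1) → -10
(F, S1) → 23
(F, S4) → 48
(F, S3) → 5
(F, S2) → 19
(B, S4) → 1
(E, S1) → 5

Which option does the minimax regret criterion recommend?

Column bests: S1=23, S2=43, S3=24, S4=48.
A regrets: 33, 44, 20, 13 → max 44
B regrets: 24, 12, 0, 47 → max 47
C regrets: 21, 0, 43, 43 → max 43
D regrets: 0, 45, 16, 47 → max 47
E regrets: 18, 30, 4, 18 → max 30
F regrets: 0, 24, 19, 0 → max 24
Smallest max regret = 24 → F.

F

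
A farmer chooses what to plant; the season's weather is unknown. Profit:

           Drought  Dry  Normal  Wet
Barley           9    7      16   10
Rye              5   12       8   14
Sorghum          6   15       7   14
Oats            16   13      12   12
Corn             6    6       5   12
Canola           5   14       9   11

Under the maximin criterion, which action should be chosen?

Oats

Row minima: Barley=7, Rye=5, Sorghum=6, Oats=12, Corn=5, Canola=5
Best worst-case = 12 → Oats.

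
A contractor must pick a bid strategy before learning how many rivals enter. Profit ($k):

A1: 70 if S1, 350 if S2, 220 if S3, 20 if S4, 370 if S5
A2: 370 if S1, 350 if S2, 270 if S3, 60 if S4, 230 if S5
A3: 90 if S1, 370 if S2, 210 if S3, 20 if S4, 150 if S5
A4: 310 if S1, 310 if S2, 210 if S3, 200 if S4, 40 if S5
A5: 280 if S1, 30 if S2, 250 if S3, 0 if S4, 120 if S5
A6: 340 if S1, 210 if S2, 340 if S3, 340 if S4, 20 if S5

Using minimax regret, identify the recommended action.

A2

Column bests: S1=370, S2=370, S3=340, S4=340, S5=370.
A1 regrets: 300, 20, 120, 320, 0 → max 320
A2 regrets: 0, 20, 70, 280, 140 → max 280
A3 regrets: 280, 0, 130, 320, 220 → max 320
A4 regrets: 60, 60, 130, 140, 330 → max 330
A5 regrets: 90, 340, 90, 340, 250 → max 340
A6 regrets: 30, 160, 0, 0, 350 → max 350
Smallest max regret = 280 → A2.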